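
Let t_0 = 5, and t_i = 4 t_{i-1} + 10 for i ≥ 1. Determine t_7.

t_1 = 4·5 + 10 = 30
t_2 = 4·30 + 10 = 130
t_3 = 4·130 + 10 = 530
t_4 = 4·530 + 10 = 2130
t_5 = 4·2130 + 10 = 8530
t_6 = 4·8530 + 10 = 34130
t_7 = 4·34130 + 10 = 136530

136530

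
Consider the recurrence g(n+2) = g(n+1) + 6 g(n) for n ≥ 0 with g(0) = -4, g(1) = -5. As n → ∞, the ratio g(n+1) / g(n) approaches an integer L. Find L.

3

The characteristic equation is r^2 - r - 6 = 0, which factors as (r - 3)(r + 2) = 0.
So the roots are 3 and -2. Since |3| > |-2| and the coefficient of 3^n is non-zero, the ratio tends to 3.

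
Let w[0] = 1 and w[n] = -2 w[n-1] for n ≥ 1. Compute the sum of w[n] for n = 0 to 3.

-5

w[1] = -2*1 = -2
w[2] = -2*(-2) = 4
w[3] = -2*4 = -8
Sum = 1 + (-2) + 4 + (-8) = -5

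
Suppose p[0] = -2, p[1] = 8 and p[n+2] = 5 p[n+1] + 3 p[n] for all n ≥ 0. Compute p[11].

p[2] = 5*8 + 3*(-2) = 34
p[3] = 5*34 + 3*8 = 194
p[4] = 5*194 + 3*34 = 1072
p[5] = 5*1072 + 3*194 = 5942
p[6] = 5*5942 + 3*1072 = 32926
p[7] = 5*32926 + 3*5942 = 182456
p[8] = 5*182456 + 3*32926 = 1011058
p[9] = 5*1011058 + 3*182456 = 5602658
p[10] = 5*5602658 + 3*1011058 = 31046464
p[11] = 5*31046464 + 3*5602658 = 172040294

172040294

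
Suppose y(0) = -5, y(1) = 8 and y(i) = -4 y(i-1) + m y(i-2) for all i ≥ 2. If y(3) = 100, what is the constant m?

y(2) = -32 - 5m
y(3) = 128 + 28m
So 128 + 28m = 100, giving m = -1.

-1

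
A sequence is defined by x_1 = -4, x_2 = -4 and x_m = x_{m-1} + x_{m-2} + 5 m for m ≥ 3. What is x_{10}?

x_3 = (-4) + (-4) + 15 = 7
x_4 = 7 + (-4) + 20 = 23
x_5 = 23 + 7 + 25 = 55
x_6 = 55 + 23 + 30 = 108
x_7 = 108 + 55 + 35 = 198
x_8 = 198 + 108 + 40 = 346
x_9 = 346 + 198 + 45 = 589
x_{10} = 589 + 346 + 50 = 985

985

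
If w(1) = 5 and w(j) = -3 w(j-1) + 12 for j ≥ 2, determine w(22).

The fixed point is 12/(1 + 3) = 3, so w(j) - 3 = -3(w(j-1) - 3).
Hence w(j) = 2·(-3)^{j-1} + 3.
w(22) = 2·(-3)^{21} + 3 = 2·-10460353203 + 3 = -20920706403.

-20920706403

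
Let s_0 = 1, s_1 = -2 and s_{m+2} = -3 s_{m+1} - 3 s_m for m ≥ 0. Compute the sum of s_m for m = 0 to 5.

s_2 = -3(-2) - 3(1) = 3
s_3 = -3(3) - 3(-2) = -3
s_4 = -3(-3) - 3(3) = 0
s_5 = -3(0) - 3(-3) = 9
Sum = 1 + (-2) + 3 + (-3) + 0 + 9 = 8

8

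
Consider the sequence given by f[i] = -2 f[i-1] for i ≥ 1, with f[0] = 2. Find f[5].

-64

f[1] = -2(2) = -4
f[2] = -2(-4) = 8
f[3] = -2(8) = -16
f[4] = -2(-16) = 32
f[5] = -2(32) = -64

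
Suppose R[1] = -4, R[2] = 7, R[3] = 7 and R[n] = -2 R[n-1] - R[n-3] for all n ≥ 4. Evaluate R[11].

1769

R[4] = -2*7 - (-4) = -10
R[5] = -2*(-10) - 7 = 13
R[6] = -2*13 - 7 = -33
R[7] = -2*(-33) - (-10) = 76
R[8] = -2*76 - 13 = -165
R[9] = -2*(-165) - (-33) = 363
R[10] = -2*363 - 76 = -802
R[11] = -2*(-802) - (-165) = 1769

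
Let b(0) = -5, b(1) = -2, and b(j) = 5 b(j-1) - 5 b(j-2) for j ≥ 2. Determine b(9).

233125

b(2) = 5(-2) - 5(-5) = 15
b(3) = 5(15) - 5(-2) = 85
b(4) = 5(85) - 5(15) = 350
b(5) = 5(350) - 5(85) = 1325
b(6) = 5(1325) - 5(350) = 4875
b(7) = 5(4875) - 5(1325) = 17750
b(8) = 5(17750) - 5(4875) = 64375
b(9) = 5(64375) - 5(17750) = 233125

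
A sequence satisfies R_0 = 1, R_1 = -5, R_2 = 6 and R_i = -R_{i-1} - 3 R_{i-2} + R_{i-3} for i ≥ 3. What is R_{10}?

R_3 = -6 - 3*(-5) + 1 = 10
R_4 = -10 - 3*6 + (-5) = -33
R_5 = -(-33) - 3*10 + 6 = 9
R_6 = -9 - 3*(-33) + 10 = 100
R_7 = -100 - 3*9 + (-33) = -160
R_8 = -(-160) - 3*100 + 9 = -131
R_9 = -(-131) - 3*(-160) + 100 = 711
R_{10} = -711 - 3*(-131) + (-160) = -478

-478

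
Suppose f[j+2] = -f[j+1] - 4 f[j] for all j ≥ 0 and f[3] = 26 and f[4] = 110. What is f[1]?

Rearranging, f[j-2] = (f[j] + f[j-1]) / -4.
f[2] = (110 + 26) / -4 = 136/-4 = -34
f[1] = (26 + (-34)) / -4 = -8/-4 = 2

2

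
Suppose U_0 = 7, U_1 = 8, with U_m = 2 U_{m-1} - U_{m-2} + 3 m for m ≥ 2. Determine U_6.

163

U_2 = 2*8 - 7 + 6 = 15
U_3 = 2*15 - 8 + 9 = 31
U_4 = 2*31 - 15 + 12 = 59
U_5 = 2*59 - 31 + 15 = 102
U_6 = 2*102 - 59 + 18 = 163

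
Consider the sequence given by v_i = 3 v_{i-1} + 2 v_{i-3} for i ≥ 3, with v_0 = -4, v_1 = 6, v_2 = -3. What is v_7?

v_3 = 3*(-3) + 2*(-4) = -17
v_4 = 3*(-17) + 2*6 = -39
v_5 = 3*(-39) + 2*(-3) = -123
v_6 = 3*(-123) + 2*(-17) = -403
v_7 = 3*(-403) + 2*(-39) = -1287

-1287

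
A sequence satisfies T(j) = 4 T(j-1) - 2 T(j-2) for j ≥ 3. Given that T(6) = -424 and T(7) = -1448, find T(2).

Rearranging, T(j-2) = (T(j) - 4 T(j-1)) / -2.
T(5) = (-1448 - 4(-424)) / -2 = 248/-2 = -124
T(4) = (-424 - 4(-124)) / -2 = 72/-2 = -36
T(3) = (-124 - 4(-36)) / -2 = 20/-2 = -10
T(2) = (-36 - 4(-10)) / -2 = 4/-2 = -2

-2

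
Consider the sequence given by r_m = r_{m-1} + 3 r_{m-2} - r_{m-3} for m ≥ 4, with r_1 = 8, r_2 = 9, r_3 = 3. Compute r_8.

362

r_4 = 3 + 3·9 - 8 = 22
r_5 = 22 + 3·3 - 9 = 22
r_6 = 22 + 3·22 - 3 = 85
r_7 = 85 + 3·22 - 22 = 129
r_8 = 129 + 3·85 - 22 = 362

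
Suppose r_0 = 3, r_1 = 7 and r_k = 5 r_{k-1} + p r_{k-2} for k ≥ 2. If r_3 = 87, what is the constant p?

-4

r_2 = 35 + 3p
r_3 = 175 + 22p
So 175 + 22p = 87, giving p = -4.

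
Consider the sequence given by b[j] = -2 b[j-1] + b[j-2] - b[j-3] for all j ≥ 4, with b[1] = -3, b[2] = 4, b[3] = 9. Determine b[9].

b[4] = -2·9 + 4 - (-3) = -11
b[5] = -2·(-11) + 9 - 4 = 27
b[6] = -2·27 + (-11) - 9 = -74
b[7] = -2·(-74) + 27 - (-11) = 186
b[8] = -2·186 + (-74) - 27 = -473
b[9] = -2·(-473) + 186 - (-74) = 1206

1206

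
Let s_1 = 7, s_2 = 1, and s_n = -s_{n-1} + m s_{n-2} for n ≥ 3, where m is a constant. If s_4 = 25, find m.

-4

s_3 = -1 + 7m
s_4 = 1 - 6m
So 1 - 6m = 25, giving m = -4.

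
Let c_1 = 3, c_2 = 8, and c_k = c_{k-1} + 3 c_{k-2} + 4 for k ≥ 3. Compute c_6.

267

c_3 = 8 + 3(3) + 4 = 21
c_4 = 21 + 3(8) + 4 = 49
c_5 = 49 + 3(21) + 4 = 116
c_6 = 116 + 3(49) + 4 = 267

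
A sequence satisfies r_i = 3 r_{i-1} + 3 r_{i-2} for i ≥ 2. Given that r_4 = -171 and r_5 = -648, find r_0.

-1

Rearranging, r_{i-2} = (r_i - 3 r_{i-1}) / 3.
r_3 = (-648 - 3*(-171)) / 3 = -135/3 = -45
r_2 = (-171 - 3*(-45)) / 3 = -36/3 = -12
r_1 = (-45 - 3*(-12)) / 3 = -9/3 = -3
r_0 = (-12 - 3*(-3)) / 3 = -3/3 = -1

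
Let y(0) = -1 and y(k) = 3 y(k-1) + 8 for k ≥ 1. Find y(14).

The fixed point is 8/(1 - 3) = -4, so y(k) + 4 = 3(y(k-1) + 4).
Hence y(k) = 3·3^k - 4.
y(14) = 3·3^{14} - 4 = 3·4782969 - 4 = 14348903.

14348903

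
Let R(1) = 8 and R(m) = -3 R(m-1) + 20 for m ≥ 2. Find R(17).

The fixed point is 20/(1 + 3) = 5, so R(m) - 5 = -3(R(m-1) - 5).
Hence R(m) = 3·(-3)^{m-1} + 5.
R(17) = 3·(-3)^{16} + 5 = 3·43046721 + 5 = 129140168.

129140168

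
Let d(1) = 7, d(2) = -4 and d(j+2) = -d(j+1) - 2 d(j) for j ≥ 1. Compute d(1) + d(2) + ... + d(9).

-59

d(3) = -(-4) - 2*7 = -10
d(4) = -(-10) - 2*(-4) = 18
d(5) = -18 - 2*(-10) = 2
d(6) = -2 - 2*18 = -38
d(7) = -(-38) - 2*2 = 34
d(8) = -34 - 2*(-38) = 42
d(9) = -42 - 2*34 = -110
Sum = 7 + (-4) + (-10) + 18 + 2 + (-38) + 34 + 42 + (-110) = -59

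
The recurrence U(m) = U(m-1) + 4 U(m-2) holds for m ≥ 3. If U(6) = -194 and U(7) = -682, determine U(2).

Rearranging, U(m-2) = (U(m) - U(m-1)) / 4.
U(5) = (-682 - (-194)) / 4 = -488/4 = -122
U(4) = (-194 - (-122)) / 4 = -72/4 = -18
U(3) = (-122 - (-18)) / 4 = -104/4 = -26
U(2) = (-18 - (-26)) / 4 = 8/4 = 2

2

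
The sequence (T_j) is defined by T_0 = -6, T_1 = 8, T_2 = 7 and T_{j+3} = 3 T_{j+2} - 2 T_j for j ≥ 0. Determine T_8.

T_3 = 3(7) - 2(-6) = 33
T_4 = 3(33) - 2(8) = 83
T_5 = 3(83) - 2(7) = 235
T_6 = 3(235) - 2(33) = 639
T_7 = 3(639) - 2(83) = 1751
T_8 = 3(1751) - 2(235) = 4783

4783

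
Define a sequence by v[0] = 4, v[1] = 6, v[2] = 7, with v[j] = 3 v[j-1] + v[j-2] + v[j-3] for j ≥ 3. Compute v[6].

v[3] = 3*7 + 6 + 4 = 31
v[4] = 3*31 + 7 + 6 = 106
v[5] = 3*106 + 31 + 7 = 356
v[6] = 3*356 + 106 + 31 = 1205

1205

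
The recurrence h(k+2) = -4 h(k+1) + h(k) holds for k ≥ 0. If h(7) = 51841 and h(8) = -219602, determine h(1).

9

Rearranging, h(k-2) = h(k) + 4 h(k-1).
h(6) = -219602 + 4*51841 = -12238
h(5) = 51841 + 4*(-12238) = 2889
h(4) = -12238 + 4*2889 = -682
h(3) = 2889 + 4*(-682) = 161
h(2) = -682 + 4*161 = -38
h(1) = 161 + 4*(-38) = 9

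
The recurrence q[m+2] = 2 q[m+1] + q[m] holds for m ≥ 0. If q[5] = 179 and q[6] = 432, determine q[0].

Rearranging, q[m-2] = q[m] - 2 q[m-1].
q[4] = 432 - 2(179) = 74
q[3] = 179 - 2(74) = 31
q[2] = 74 - 2(31) = 12
q[1] = 31 - 2(12) = 7
q[0] = 12 - 2(7) = -2

-2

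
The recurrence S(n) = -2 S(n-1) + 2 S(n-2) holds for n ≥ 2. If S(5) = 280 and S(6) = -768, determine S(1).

Rearranging, S(n-2) = (S(n) + 2 S(n-1)) / 2.
S(4) = (-768 + 2*280) / 2 = -208/2 = -104
S(3) = (280 + 2*(-104)) / 2 = 72/2 = 36
S(2) = (-104 + 2*36) / 2 = -32/2 = -16
S(1) = (36 + 2*(-16)) / 2 = 4/2 = 2

2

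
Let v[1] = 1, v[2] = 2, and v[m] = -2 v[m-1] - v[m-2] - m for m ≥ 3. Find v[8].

26

v[3] = -2·2 - 1 - 3 = -8
v[4] = -2·(-8) - 2 - 4 = 10
v[5] = -2·10 - (-8) - 5 = -17
v[6] = -2·(-17) - 10 - 6 = 18
v[7] = -2·18 - (-17) - 7 = -26
v[8] = -2·(-26) - 18 - 8 = 26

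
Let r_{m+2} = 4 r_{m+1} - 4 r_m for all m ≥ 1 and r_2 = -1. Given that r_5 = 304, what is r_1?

Let r_1 = z.
r_3 = -4 - 4z
r_4 = -12 - 16z
r_5 = -32 - 48z
So -32 - 48z = 304, giving z = -7.

-7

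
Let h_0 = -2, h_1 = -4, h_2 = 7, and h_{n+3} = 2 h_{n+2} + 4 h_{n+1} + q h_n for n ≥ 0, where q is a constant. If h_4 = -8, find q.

h_3 = -2 - 2q
h_4 = 24 - 8q
So 24 - 8q = -8, giving q = 4.

4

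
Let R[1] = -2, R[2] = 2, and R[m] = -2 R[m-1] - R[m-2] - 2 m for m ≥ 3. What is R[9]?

R[3] = -2(2) - (-2) - 6 = -8
R[4] = -2(-8) - 2 - 8 = 6
R[5] = -2(6) - (-8) - 10 = -14
R[6] = -2(-14) - 6 - 12 = 10
R[7] = -2(10) - (-14) - 14 = -20
R[8] = -2(-20) - 10 - 16 = 14
R[9] = -2(14) - (-20) - 18 = -26

-26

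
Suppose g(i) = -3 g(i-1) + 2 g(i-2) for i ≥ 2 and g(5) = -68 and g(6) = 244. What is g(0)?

8

Rearranging, g(i-2) = (g(i) + 3 g(i-1)) / 2.
g(4) = (244 + 3·(-68)) / 2 = 40/2 = 20
g(3) = (-68 + 3·20) / 2 = -8/2 = -4
g(2) = (20 + 3·(-4)) / 2 = 8/2 = 4
g(1) = (-4 + 3·4) / 2 = 8/2 = 4
g(0) = (4 + 3·4) / 2 = 16/2 = 8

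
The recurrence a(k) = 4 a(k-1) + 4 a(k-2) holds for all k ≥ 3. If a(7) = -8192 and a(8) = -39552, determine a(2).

Rearranging, a(k-2) = (a(k) - 4 a(k-1)) / 4.
a(6) = (-39552 - 4*(-8192)) / 4 = -6784/4 = -1696
a(5) = (-8192 - 4*(-1696)) / 4 = -1408/4 = -352
a(4) = (-1696 - 4*(-352)) / 4 = -288/4 = -72
a(3) = (-352 - 4*(-72)) / 4 = -64/4 = -16
a(2) = (-72 - 4*(-16)) / 4 = -8/4 = -2

-2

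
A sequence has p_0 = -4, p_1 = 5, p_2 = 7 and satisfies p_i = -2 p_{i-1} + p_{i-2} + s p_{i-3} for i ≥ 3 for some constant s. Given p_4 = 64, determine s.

3

p_3 = -9 - 4s
p_4 = 25 + 13s
So 25 + 13s = 64, giving s = 3.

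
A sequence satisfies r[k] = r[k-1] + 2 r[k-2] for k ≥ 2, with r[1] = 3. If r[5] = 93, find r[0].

Let r[0] = v.
r[2] = 3 + 2v
r[3] = 9 + 2v
r[4] = 15 + 6v
r[5] = 33 + 10v
So 33 + 10v = 93, giving v = 6.

6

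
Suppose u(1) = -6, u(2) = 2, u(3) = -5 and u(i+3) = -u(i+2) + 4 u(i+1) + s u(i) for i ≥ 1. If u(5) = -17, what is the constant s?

u(4) = 13 - 6s
u(5) = -33 + 8s
So -33 + 8s = -17, giving s = 2.

2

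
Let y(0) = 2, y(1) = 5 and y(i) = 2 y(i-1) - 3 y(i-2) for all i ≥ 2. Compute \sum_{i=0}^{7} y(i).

88

y(2) = 2(5) - 3(2) = 4
y(3) = 2(4) - 3(5) = -7
y(4) = 2(-7) - 3(4) = -26
y(5) = 2(-26) - 3(-7) = -31
y(6) = 2(-31) - 3(-26) = 16
y(7) = 2(16) - 3(-31) = 125
Sum = 2 + 5 + 4 + (-7) + (-26) + (-31) + 16 + 125 = 88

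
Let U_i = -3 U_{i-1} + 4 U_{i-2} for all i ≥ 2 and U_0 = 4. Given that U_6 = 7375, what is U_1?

-5

Let U_1 = w.
U_2 = 16 - 3w
U_3 = -48 + 13w
U_4 = 208 - 51w
U_5 = -816 + 205w
U_6 = 3280 - 819w
So 3280 - 819w = 7375, giving w = -5.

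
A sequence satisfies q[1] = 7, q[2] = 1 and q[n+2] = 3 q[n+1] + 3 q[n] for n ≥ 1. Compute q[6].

1116

q[3] = 3(1) + 3(7) = 24
q[4] = 3(24) + 3(1) = 75
q[5] = 3(75) + 3(24) = 297
q[6] = 3(297) + 3(75) = 1116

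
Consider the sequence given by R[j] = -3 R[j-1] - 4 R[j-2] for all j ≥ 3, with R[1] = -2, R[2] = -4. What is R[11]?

3188

R[3] = -3·(-4) - 4·(-2) = 20
R[4] = -3·20 - 4·(-4) = -44
R[5] = -3·(-44) - 4·20 = 52
R[6] = -3·52 - 4·(-44) = 20
R[7] = -3·20 - 4·52 = -268
R[8] = -3·(-268) - 4·20 = 724
R[9] = -3·724 - 4·(-268) = -1100
R[10] = -3·(-1100) - 4·724 = 404
R[11] = -3·404 - 4·(-1100) = 3188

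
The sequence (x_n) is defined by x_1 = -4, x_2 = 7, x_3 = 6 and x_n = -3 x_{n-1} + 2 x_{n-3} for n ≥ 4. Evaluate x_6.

x_4 = -3·6 + 2·(-4) = -26
x_5 = -3·(-26) + 2·7 = 92
x_6 = -3·92 + 2·6 = -264

-264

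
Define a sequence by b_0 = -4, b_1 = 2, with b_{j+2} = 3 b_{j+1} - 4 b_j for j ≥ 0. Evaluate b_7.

b_2 = 3*2 - 4*(-4) = 22
b_3 = 3*22 - 4*2 = 58
b_4 = 3*58 - 4*22 = 86
b_5 = 3*86 - 4*58 = 26
b_6 = 3*26 - 4*86 = -266
b_7 = 3*(-266) - 4*26 = -902

-902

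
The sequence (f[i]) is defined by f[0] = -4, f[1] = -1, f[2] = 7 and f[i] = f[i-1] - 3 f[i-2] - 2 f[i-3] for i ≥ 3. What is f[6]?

-102

f[3] = 7 - 3*(-1) - 2*(-4) = 18
f[4] = 18 - 3*7 - 2*(-1) = -1
f[5] = (-1) - 3*18 - 2*7 = -69
f[6] = (-69) - 3*(-1) - 2*18 = -102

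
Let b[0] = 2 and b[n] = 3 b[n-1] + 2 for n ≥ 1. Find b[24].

The fixed point is 2/(1 - 3) = -1, so b[n] + 1 = 3(b[n-1] + 1).
Hence b[n] = 3·3^n - 1.
b[24] = 3·3^{24} - 1 = 3·282429536481 - 1 = 847288609442.

847288609442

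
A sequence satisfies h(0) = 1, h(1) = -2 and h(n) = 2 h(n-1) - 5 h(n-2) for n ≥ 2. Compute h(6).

51

h(2) = 2·(-2) - 5·1 = -9
h(3) = 2·(-9) - 5·(-2) = -8
h(4) = 2·(-8) - 5·(-9) = 29
h(5) = 2·29 - 5·(-8) = 98
h(6) = 2·98 - 5·29 = 51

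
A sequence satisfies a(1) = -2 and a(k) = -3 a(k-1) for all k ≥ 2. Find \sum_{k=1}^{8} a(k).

a(2) = -3·(-2) = 6
a(3) = -3·6 = -18
a(4) = -3·(-18) = 54
a(5) = -3·54 = -162
a(6) = -3·(-162) = 486
a(7) = -3·486 = -1458
a(8) = -3·(-1458) = 4374
Sum = (-2) + 6 + (-18) + 54 + (-162) + 486 + (-1458) + 4374 = 3280

3280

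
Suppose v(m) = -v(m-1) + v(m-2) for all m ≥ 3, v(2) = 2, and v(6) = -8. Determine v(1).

6

Let v(1) = z.
v(3) = -2 + z
v(4) = 4 - z
v(5) = -6 + 2z
v(6) = 10 - 3z
So 10 - 3z = -8, giving z = 6.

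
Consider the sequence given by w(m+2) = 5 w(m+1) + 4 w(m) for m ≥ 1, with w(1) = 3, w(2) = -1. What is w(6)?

w(3) = 5*(-1) + 4*3 = 7
w(4) = 5*7 + 4*(-1) = 31
w(5) = 5*31 + 4*7 = 183
w(6) = 5*183 + 4*31 = 1039

1039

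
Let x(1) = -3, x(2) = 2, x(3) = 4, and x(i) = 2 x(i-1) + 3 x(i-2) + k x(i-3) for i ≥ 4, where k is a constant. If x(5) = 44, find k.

x(4) = 14 - 3k
x(5) = 40 - 4k
So 40 - 4k = 44, giving k = -1.

-1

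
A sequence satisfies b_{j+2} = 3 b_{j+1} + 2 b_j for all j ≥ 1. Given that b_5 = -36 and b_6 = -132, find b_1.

9

Rearranging, b_{j-2} = (b_j - 3 b_{j-1}) / 2.
b_4 = (-132 - 3·(-36)) / 2 = -24/2 = -12
b_3 = (-36 - 3·(-12)) / 2 = 0/2 = 0
b_2 = (-12 - 3·0) / 2 = -12/2 = -6
b_1 = (0 - 3·(-6)) / 2 = 18/2 = 9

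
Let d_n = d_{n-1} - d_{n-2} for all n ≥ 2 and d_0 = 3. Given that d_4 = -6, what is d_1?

6

Let d_1 = w.
d_2 = -3 + w
d_3 = -3
d_4 = -w
So -w = -6, giving w = 6.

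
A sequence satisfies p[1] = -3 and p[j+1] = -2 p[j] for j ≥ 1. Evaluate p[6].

p[2] = -2·(-3) = 6
p[3] = -2·6 = -12
p[4] = -2·(-12) = 24
p[5] = -2·24 = -48
p[6] = -2·(-48) = 96

96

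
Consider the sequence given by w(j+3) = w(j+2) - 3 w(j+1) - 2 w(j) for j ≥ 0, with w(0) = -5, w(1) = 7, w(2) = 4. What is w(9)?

w(3) = 4 - 3·7 - 2·(-5) = -7
w(4) = (-7) - 3·4 - 2·7 = -33
w(5) = (-33) - 3·(-7) - 2·4 = -20
w(6) = (-20) - 3·(-33) - 2·(-7) = 93
w(7) = 93 - 3·(-20) - 2·(-33) = 219
w(8) = 219 - 3·93 - 2·(-20) = -20
w(9) = (-20) - 3·219 - 2·93 = -863

-863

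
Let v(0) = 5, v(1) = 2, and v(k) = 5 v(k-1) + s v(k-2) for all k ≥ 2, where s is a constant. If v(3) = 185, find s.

5

v(2) = 10 + 5s
v(3) = 50 + 27s
So 50 + 27s = 185, giving s = 5.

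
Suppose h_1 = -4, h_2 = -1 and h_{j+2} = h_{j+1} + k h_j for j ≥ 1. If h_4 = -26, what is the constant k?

5

h_3 = -1 - 4k
h_4 = -1 - 5k
So -1 - 5k = -26, giving k = 5.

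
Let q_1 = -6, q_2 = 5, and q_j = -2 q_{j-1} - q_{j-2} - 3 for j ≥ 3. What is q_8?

8

q_3 = -2*5 - (-6) - 3 = -7
q_4 = -2*(-7) - 5 - 3 = 6
q_5 = -2*6 - (-7) - 3 = -8
q_6 = -2*(-8) - 6 - 3 = 7
q_7 = -2*7 - (-8) - 3 = -9
q_8 = -2*(-9) - 7 - 3 = 8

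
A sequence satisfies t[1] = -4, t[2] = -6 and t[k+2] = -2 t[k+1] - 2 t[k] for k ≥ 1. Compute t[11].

t[3] = -2*(-6) - 2*(-4) = 20
t[4] = -2*20 - 2*(-6) = -28
t[5] = -2*(-28) - 2*20 = 16
t[6] = -2*16 - 2*(-28) = 24
t[7] = -2*24 - 2*16 = -80
t[8] = -2*(-80) - 2*24 = 112
t[9] = -2*112 - 2*(-80) = -64
t[10] = -2*(-64) - 2*112 = -96
t[11] = -2*(-96) - 2*(-64) = 320

320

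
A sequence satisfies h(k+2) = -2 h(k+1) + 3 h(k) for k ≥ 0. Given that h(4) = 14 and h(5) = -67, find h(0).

-6

Rearranging, h(k-2) = (h(k) + 2 h(k-1)) / 3.
h(3) = (-67 + 2(14)) / 3 = -39/3 = -13
h(2) = (14 + 2(-13)) / 3 = -12/3 = -4
h(1) = (-13 + 2(-4)) / 3 = -21/3 = -7
h(0) = (-4 + 2(-7)) / 3 = -18/3 = -6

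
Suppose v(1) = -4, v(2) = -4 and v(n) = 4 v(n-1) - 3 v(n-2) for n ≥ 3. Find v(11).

v(3) = 4(-4) - 3(-4) = -4
v(4) = 4(-4) - 3(-4) = -4
v(5) = 4(-4) - 3(-4) = -4
v(6) = 4(-4) - 3(-4) = -4
v(7) = 4(-4) - 3(-4) = -4
v(8) = 4(-4) - 3(-4) = -4
v(9) = 4(-4) - 3(-4) = -4
v(10) = 4(-4) - 3(-4) = -4
v(11) = 4(-4) - 3(-4) = -4

-4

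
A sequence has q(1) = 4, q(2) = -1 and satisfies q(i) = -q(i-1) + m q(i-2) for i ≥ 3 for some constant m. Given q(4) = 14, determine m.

-3

q(3) = 1 + 4m
q(4) = -1 - 5m
So -1 - 5m = 14, giving m = -3.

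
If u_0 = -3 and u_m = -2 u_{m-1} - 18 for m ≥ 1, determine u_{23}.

The fixed point is -18/(1 + 2) = -6, so u_m + 6 = -2(u_{m-1} + 6).
Hence u_m = 3·(-2)^m - 6.
u_{23} = 3·(-2)^{23} - 6 = 3·-8388608 - 6 = -25165830.

-25165830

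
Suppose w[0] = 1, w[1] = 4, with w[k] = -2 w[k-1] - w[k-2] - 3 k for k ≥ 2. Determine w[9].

w[2] = -2·4 - 1 - 6 = -15
w[3] = -2·(-15) - 4 - 9 = 17
w[4] = -2·17 - (-15) - 12 = -31
w[5] = -2·(-31) - 17 - 15 = 30
w[6] = -2·30 - (-31) - 18 = -47
w[7] = -2·(-47) - 30 - 21 = 43
w[8] = -2·43 - (-47) - 24 = -63
w[9] = -2·(-63) - 43 - 27 = 56

56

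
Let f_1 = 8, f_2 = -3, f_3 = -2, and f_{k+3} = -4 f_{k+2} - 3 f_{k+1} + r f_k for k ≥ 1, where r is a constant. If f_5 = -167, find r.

3

f_4 = 17 + 8r
f_5 = -62 - 35r
So -62 - 35r = -167, giving r = 3.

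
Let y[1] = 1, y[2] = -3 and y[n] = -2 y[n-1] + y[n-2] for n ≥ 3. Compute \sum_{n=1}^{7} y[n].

y[3] = -2·(-3) + 1 = 7
y[4] = -2·7 + (-3) = -17
y[5] = -2·(-17) + 7 = 41
y[6] = -2·41 + (-17) = -99
y[7] = -2·(-99) + 41 = 239
Sum = 1 + (-3) + 7 + (-17) + 41 + (-99) + 239 = 169

169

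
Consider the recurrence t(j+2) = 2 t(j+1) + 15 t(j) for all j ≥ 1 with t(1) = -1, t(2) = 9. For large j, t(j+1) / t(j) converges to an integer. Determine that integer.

5

The characteristic equation is r^2 - 2r - 15 = 0, which factors as (r - 5)(r + 3) = 0.
So the roots are 5 and -3. Since |5| > |-3| and the coefficient of 5^j is non-zero, the ratio tends to 5.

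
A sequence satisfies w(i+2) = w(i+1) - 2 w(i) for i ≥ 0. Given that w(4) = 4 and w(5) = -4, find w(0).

Rearranging, w(i-2) = (w(i) - w(i-1)) / -2.
w(3) = (-4 - 4) / -2 = -8/-2 = 4
w(2) = (4 - 4) / -2 = 0/-2 = 0
w(1) = (4 - 0) / -2 = 4/-2 = -2
w(0) = (0 - (-2)) / -2 = 2/-2 = -1

-1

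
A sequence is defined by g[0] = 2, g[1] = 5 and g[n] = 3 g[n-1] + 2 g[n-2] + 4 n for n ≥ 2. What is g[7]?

g[2] = 3(5) + 2(2) + 8 = 27
g[3] = 3(27) + 2(5) + 12 = 103
g[4] = 3(103) + 2(27) + 16 = 379
g[5] = 3(379) + 2(103) + 20 = 1363
g[6] = 3(1363) + 2(379) + 24 = 4871
g[7] = 3(4871) + 2(1363) + 28 = 17367

17367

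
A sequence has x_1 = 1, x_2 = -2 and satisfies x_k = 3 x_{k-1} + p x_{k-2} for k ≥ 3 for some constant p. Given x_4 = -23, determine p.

-5

x_3 = -6 + p
x_4 = -18 + p
So -18 + p = -23, giving p = -5.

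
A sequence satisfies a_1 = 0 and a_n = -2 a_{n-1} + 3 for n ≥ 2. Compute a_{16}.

32769

The fixed point is 3/(1 + 2) = 1, so a_n - 1 = -2(a_{n-1} - 1).
Hence a_n = -1·(-2)^{n-1} + 1.
a_{16} = -1·(-2)^{15} + 1 = -1·-32768 + 1 = 32769.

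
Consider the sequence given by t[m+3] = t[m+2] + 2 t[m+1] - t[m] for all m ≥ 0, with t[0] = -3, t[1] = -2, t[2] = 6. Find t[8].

172

t[3] = 6 + 2(-2) - (-3) = 5
t[4] = 5 + 2(6) - (-2) = 19
t[5] = 19 + 2(5) - 6 = 23
t[6] = 23 + 2(19) - 5 = 56
t[7] = 56 + 2(23) - 19 = 83
t[8] = 83 + 2(56) - 23 = 172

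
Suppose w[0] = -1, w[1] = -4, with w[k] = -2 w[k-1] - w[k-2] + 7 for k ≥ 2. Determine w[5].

w[2] = -2·(-4) - (-1) + 7 = 16
w[3] = -2·16 - (-4) + 7 = -21
w[4] = -2·(-21) - 16 + 7 = 33
w[5] = -2·33 - (-21) + 7 = -38

-38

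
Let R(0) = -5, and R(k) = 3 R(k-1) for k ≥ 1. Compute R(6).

-3645

R(1) = 3*(-5) = -15
R(2) = 3*(-15) = -45
R(3) = 3*(-45) = -135
R(4) = 3*(-135) = -405
R(5) = 3*(-405) = -1215
R(6) = 3*(-1215) = -3645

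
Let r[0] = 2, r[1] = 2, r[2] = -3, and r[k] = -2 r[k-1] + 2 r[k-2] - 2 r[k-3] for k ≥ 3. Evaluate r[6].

r[3] = -2*(-3) + 2*2 - 2*2 = 6
r[4] = -2*6 + 2*(-3) - 2*2 = -22
r[5] = -2*(-22) + 2*6 - 2*(-3) = 62
r[6] = -2*62 + 2*(-22) - 2*6 = -180

-180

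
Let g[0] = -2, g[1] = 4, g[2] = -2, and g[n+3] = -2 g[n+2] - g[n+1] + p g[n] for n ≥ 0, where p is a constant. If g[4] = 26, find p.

g[3] = -2p
g[4] = 2 + 8p
So 2 + 8p = 26, giving p = 3.

3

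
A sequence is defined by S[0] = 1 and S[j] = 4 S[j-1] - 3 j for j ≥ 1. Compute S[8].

S[1] = 4(1) - 3 = 1
S[2] = 4(1) - 6 = -2
S[3] = 4(-2) - 9 = -17
S[4] = 4(-17) - 12 = -80
S[5] = 4(-80) - 15 = -335
S[6] = 4(-335) - 18 = -1358
S[7] = 4(-1358) - 21 = -5453
S[8] = 4(-5453) - 24 = -21836

-21836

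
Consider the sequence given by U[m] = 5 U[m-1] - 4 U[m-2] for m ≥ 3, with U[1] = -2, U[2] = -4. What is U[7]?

U[3] = 5*(-4) - 4*(-2) = -12
U[4] = 5*(-12) - 4*(-4) = -44
U[5] = 5*(-44) - 4*(-12) = -172
U[6] = 5*(-172) - 4*(-44) = -684
U[7] = 5*(-684) - 4*(-172) = -2732

-2732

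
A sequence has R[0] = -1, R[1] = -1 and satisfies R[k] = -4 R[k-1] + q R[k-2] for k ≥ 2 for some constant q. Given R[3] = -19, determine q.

-1

R[2] = 4 - q
R[3] = -16 + 3q
So -16 + 3q = -19, giving q = -1.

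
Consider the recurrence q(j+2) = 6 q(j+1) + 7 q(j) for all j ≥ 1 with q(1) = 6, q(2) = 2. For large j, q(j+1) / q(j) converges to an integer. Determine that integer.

The characteristic equation is r^2 - 6r - 7 = 0, which factors as (r - 7)(r + 1) = 0.
So the roots are 7 and -1. Since |7| > |-1| and the coefficient of 7^j is non-zero, the ratio tends to 7.

7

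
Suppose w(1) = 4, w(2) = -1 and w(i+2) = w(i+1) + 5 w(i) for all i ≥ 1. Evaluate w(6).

179

w(3) = (-1) + 5(4) = 19
w(4) = 19 + 5(-1) = 14
w(5) = 14 + 5(19) = 109
w(6) = 109 + 5(14) = 179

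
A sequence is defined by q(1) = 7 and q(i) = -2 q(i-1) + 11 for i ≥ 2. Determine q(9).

q(2) = -2*7 + 11 = -3
q(3) = -2*(-3) + 11 = 17
q(4) = -2*17 + 11 = -23
q(5) = -2*(-23) + 11 = 57
q(6) = -2*57 + 11 = -103
q(7) = -2*(-103) + 11 = 217
q(8) = -2*217 + 11 = -423
q(9) = -2*(-423) + 11 = 857

857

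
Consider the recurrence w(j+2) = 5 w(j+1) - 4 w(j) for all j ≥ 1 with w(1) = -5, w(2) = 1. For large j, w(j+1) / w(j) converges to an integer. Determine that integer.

4

The characteristic equation is r^2 - 5r + 4 = 0, which factors as (r - 4)(r - 1) = 0.
So the roots are 4 and 1. Since |4| > |1| and the coefficient of 4^j is non-zero, the ratio tends to 4.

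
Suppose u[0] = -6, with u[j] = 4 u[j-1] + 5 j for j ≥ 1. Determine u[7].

u[1] = 4(-6) + 5 = -19
u[2] = 4(-19) + 10 = -66
u[3] = 4(-66) + 15 = -249
u[4] = 4(-249) + 20 = -976
u[5] = 4(-976) + 25 = -3879
u[6] = 4(-3879) + 30 = -15486
u[7] = 4(-15486) + 35 = -61909

-61909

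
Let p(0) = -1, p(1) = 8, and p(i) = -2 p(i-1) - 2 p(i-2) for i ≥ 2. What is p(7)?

-48

p(2) = -2*8 - 2*(-1) = -14
p(3) = -2*(-14) - 2*8 = 12
p(4) = -2*12 - 2*(-14) = 4
p(5) = -2*4 - 2*12 = -32
p(6) = -2*(-32) - 2*4 = 56
p(7) = -2*56 - 2*(-32) = -48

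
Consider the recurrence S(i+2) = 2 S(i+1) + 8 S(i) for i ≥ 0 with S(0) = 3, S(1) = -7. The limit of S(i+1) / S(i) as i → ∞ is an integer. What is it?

4

The characteristic equation is r^2 - 2r - 8 = 0, which factors as (r - 4)(r + 2) = 0.
So the roots are 4 and -2. Since |4| > |-2| and the coefficient of 4^i is non-zero, the ratio tends to 4.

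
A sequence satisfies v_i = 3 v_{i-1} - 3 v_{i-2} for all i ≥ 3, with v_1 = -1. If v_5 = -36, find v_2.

-6

Let v_2 = z.
v_3 = 3 + 3z
v_4 = 9 + 6z
v_5 = 18 + 9z
So 18 + 9z = -36, giving z = -6.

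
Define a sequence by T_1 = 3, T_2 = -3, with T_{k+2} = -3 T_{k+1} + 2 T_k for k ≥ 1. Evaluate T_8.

-8259

T_3 = -3·(-3) + 2·3 = 15
T_4 = -3·15 + 2·(-3) = -51
T_5 = -3·(-51) + 2·15 = 183
T_6 = -3·183 + 2·(-51) = -651
T_7 = -3·(-651) + 2·183 = 2319
T_8 = -3·2319 + 2·(-651) = -8259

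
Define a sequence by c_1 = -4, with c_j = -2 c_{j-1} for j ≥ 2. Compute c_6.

c_2 = -2·(-4) = 8
c_3 = -2·8 = -16
c_4 = -2·(-16) = 32
c_5 = -2·32 = -64
c_6 = -2·(-64) = 128

128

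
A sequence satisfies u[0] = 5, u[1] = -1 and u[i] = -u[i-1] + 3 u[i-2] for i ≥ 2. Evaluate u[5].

u[2] = -(-1) + 3·5 = 16
u[3] = -16 + 3·(-1) = -19
u[4] = -(-19) + 3·16 = 67
u[5] = -67 + 3·(-19) = -124

-124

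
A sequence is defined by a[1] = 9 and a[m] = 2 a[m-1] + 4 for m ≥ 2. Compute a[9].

3324

a[2] = 2·9 + 4 = 22
a[3] = 2·22 + 4 = 48
a[4] = 2·48 + 4 = 100
a[5] = 2·100 + 4 = 204
a[6] = 2·204 + 4 = 412
a[7] = 2·412 + 4 = 828
a[8] = 2·828 + 4 = 1660
a[9] = 2·1660 + 4 = 3324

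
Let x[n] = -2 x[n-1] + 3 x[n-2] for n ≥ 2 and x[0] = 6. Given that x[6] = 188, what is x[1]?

5

Let x[1] = z.
x[2] = 18 - 2z
x[3] = -36 + 7z
x[4] = 126 - 20z
x[5] = -360 + 61z
x[6] = 1098 - 182z
So 1098 - 182z = 188, giving z = 5.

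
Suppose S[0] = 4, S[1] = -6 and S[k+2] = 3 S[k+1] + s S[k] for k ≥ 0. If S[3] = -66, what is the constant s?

S[2] = -18 + 4s
S[3] = -54 + 6s
So -54 + 6s = -66, giving s = -2.

-2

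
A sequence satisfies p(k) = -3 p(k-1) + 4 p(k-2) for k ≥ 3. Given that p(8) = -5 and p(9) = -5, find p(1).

Rearranging, p(k-2) = (p(k) + 3 p(k-1)) / 4.
p(7) = (-5 + 3*(-5)) / 4 = -20/4 = -5
p(6) = (-5 + 3*(-5)) / 4 = -20/4 = -5
p(5) = (-5 + 3*(-5)) / 4 = -20/4 = -5
p(4) = (-5 + 3*(-5)) / 4 = -20/4 = -5
p(3) = (-5 + 3*(-5)) / 4 = -20/4 = -5
p(2) = (-5 + 3*(-5)) / 4 = -20/4 = -5
p(1) = (-5 + 3*(-5)) / 4 = -20/4 = -5

-5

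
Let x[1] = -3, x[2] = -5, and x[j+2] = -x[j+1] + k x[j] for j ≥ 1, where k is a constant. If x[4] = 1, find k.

x[3] = 5 - 3k
x[4] = -5 - 2k
So -5 - 2k = 1, giving k = -3.

-3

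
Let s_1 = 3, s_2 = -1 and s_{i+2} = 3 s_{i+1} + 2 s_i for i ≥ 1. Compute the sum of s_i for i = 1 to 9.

5979

s_3 = 3*(-1) + 2*3 = 3
s_4 = 3*3 + 2*(-1) = 7
s_5 = 3*7 + 2*3 = 27
s_6 = 3*27 + 2*7 = 95
s_7 = 3*95 + 2*27 = 339
s_8 = 3*339 + 2*95 = 1207
s_9 = 3*1207 + 2*339 = 4299
Sum = 3 + (-1) + 3 + 7 + 27 + 95 + 339 + 1207 + 4299 = 5979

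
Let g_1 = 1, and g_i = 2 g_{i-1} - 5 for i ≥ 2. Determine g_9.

-1019

g_2 = 2(1) - 5 = -3
g_3 = 2(-3) - 5 = -11
g_4 = 2(-11) - 5 = -27
g_5 = 2(-27) - 5 = -59
g_6 = 2(-59) - 5 = -123
g_7 = 2(-123) - 5 = -251
g_8 = 2(-251) - 5 = -507
g_9 = 2(-507) - 5 = -1019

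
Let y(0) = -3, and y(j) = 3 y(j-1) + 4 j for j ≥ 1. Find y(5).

y(1) = 3·(-3) + 4 = -5
y(2) = 3·(-5) + 8 = -7
y(3) = 3·(-7) + 12 = -9
y(4) = 3·(-9) + 16 = -11
y(5) = 3·(-11) + 20 = -13

-13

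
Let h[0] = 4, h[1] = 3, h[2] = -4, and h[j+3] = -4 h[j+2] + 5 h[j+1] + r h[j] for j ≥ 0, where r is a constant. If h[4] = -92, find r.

-4

h[3] = 31 + 4r
h[4] = -144 - 13r
So -144 - 13r = -92, giving r = -4.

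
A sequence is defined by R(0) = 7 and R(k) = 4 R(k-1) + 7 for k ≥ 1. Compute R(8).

611667

R(1) = 4(7) + 7 = 35
R(2) = 4(35) + 7 = 147
R(3) = 4(147) + 7 = 595
R(4) = 4(595) + 7 = 2387
R(5) = 4(2387) + 7 = 9555
R(6) = 4(9555) + 7 = 38227
R(7) = 4(38227) + 7 = 152915
R(8) = 4(152915) + 7 = 611667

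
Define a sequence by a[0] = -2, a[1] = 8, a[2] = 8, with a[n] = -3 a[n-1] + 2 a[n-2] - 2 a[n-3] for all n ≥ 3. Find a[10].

a[3] = -3(8) + 2(8) - 2(-2) = -4
a[4] = -3(-4) + 2(8) - 2(8) = 12
a[5] = -3(12) + 2(-4) - 2(8) = -60
a[6] = -3(-60) + 2(12) - 2(-4) = 212
a[7] = -3(212) + 2(-60) - 2(12) = -780
a[8] = -3(-780) + 2(212) - 2(-60) = 2884
a[9] = -3(2884) + 2(-780) - 2(212) = -10636
a[10] = -3(-10636) + 2(2884) - 2(-780) = 39236

39236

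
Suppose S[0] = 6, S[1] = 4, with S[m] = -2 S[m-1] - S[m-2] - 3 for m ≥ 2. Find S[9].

96

S[2] = -2*4 - 6 - 3 = -17
S[3] = -2*(-17) - 4 - 3 = 27
S[4] = -2*27 - (-17) - 3 = -40
S[5] = -2*(-40) - 27 - 3 = 50
S[6] = -2*50 - (-40) - 3 = -63
S[7] = -2*(-63) - 50 - 3 = 73
S[8] = -2*73 - (-63) - 3 = -86
S[9] = -2*(-86) - 73 - 3 = 96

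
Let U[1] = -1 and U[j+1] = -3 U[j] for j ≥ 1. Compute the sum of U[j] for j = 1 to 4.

20

U[2] = -3*(-1) = 3
U[3] = -3*3 = -9
U[4] = -3*(-9) = 27
Sum = (-1) + 3 + (-9) + 27 = 20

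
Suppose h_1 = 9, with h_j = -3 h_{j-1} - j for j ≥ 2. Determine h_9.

h_2 = -3(9) - 2 = -29
h_3 = -3(-29) - 3 = 84
h_4 = -3(84) - 4 = -256
h_5 = -3(-256) - 5 = 763
h_6 = -3(763) - 6 = -2295
h_7 = -3(-2295) - 7 = 6878
h_8 = -3(6878) - 8 = -20642
h_9 = -3(-20642) - 9 = 61917

61917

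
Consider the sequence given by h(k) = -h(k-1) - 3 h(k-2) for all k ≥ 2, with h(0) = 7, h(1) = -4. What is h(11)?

h(2) = -(-4) - 3·7 = -17
h(3) = -(-17) - 3·(-4) = 29
h(4) = -29 - 3·(-17) = 22
h(5) = -22 - 3·29 = -109
h(6) = -(-109) - 3·22 = 43
h(7) = -43 - 3·(-109) = 284
h(8) = -284 - 3·43 = -413
h(9) = -(-413) - 3·284 = -439
h(10) = -(-439) - 3·(-413) = 1678
h(11) = -1678 - 3·(-439) = -361

-361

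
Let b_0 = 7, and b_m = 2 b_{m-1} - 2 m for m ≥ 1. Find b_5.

110

b_1 = 2·7 - 2 = 12
b_2 = 2·12 - 4 = 20
b_3 = 2·20 - 6 = 34
b_4 = 2·34 - 8 = 60
b_5 = 2·60 - 10 = 110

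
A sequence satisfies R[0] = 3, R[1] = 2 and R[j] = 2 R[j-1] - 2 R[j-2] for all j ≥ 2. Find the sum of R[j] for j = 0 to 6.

-17

R[2] = 2*2 - 2*3 = -2
R[3] = 2*(-2) - 2*2 = -8
R[4] = 2*(-8) - 2*(-2) = -12
R[5] = 2*(-12) - 2*(-8) = -8
R[6] = 2*(-8) - 2*(-12) = 8
Sum = 3 + 2 + (-2) + (-8) + (-12) + (-8) + 8 = -17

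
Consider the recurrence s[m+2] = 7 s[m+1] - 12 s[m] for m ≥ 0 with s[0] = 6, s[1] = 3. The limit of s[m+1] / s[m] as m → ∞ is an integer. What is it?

The characteristic equation is r^2 - 7r + 12 = 0, which factors as (r - 4)(r - 3) = 0.
So the roots are 4 and 3. Since |4| > |3| and the coefficient of 4^m is non-zero, the ratio tends to 4.

4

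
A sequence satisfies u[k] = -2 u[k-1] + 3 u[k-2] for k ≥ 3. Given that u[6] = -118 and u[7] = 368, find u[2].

Rearranging, u[k-2] = (u[k] + 2 u[k-1]) / 3.
u[5] = (368 + 2·(-118)) / 3 = 132/3 = 44
u[4] = (-118 + 2·44) / 3 = -30/3 = -10
u[3] = (44 + 2·(-10)) / 3 = 24/3 = 8
u[2] = (-10 + 2·8) / 3 = 6/3 = 2

2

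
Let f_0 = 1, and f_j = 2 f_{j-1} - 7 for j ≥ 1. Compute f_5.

-185

f_1 = 2*1 - 7 = -5
f_2 = 2*(-5) - 7 = -17
f_3 = 2*(-17) - 7 = -41
f_4 = 2*(-41) - 7 = -89
f_5 = 2*(-89) - 7 = -185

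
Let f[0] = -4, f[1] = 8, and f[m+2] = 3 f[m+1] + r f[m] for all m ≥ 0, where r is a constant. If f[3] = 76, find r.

f[2] = 24 - 4r
f[3] = 72 - 4r
So 72 - 4r = 76, giving r = -1.

-1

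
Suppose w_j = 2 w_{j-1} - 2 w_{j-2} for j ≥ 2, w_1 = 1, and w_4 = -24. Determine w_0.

6

Let w_0 = y.
w_2 = 2 - 2y
w_3 = 2 - 4y
w_4 = -4y
So -4y = -24, giving y = 6.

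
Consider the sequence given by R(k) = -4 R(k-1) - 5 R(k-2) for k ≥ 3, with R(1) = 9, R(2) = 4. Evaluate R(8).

1864

R(3) = -4*4 - 5*9 = -61
R(4) = -4*(-61) - 5*4 = 224
R(5) = -4*224 - 5*(-61) = -591
R(6) = -4*(-591) - 5*224 = 1244
R(7) = -4*1244 - 5*(-591) = -2021
R(8) = -4*(-2021) - 5*1244 = 1864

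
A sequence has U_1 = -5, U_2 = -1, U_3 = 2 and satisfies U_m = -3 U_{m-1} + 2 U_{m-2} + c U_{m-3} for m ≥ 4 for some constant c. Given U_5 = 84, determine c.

U_4 = -8 - 5c
U_5 = 28 + 14c
So 28 + 14c = 84, giving c = 4.

4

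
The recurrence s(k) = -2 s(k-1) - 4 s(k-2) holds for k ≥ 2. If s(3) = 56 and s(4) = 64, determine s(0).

7

Rearranging, s(k-2) = (s(k) + 2 s(k-1)) / -4.
s(2) = (64 + 2*56) / -4 = 176/-4 = -44
s(1) = (56 + 2*(-44)) / -4 = -32/-4 = 8
s(0) = (-44 + 2*8) / -4 = -28/-4 = 7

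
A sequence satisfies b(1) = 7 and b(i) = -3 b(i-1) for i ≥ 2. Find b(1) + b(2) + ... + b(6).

b(2) = -3(7) = -21
b(3) = -3(-21) = 63
b(4) = -3(63) = -189
b(5) = -3(-189) = 567
b(6) = -3(567) = -1701
Sum = 7 + (-21) + 63 + (-189) + 567 + (-1701) = -1274

-1274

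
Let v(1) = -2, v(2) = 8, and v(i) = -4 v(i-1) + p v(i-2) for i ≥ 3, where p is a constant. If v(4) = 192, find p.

4

v(3) = -32 - 2p
v(4) = 128 + 16p
So 128 + 16p = 192, giving p = 4.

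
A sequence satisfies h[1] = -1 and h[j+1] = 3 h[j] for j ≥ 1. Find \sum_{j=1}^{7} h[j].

h[2] = 3(-1) = -3
h[3] = 3(-3) = -9
h[4] = 3(-9) = -27
h[5] = 3(-27) = -81
h[6] = 3(-81) = -243
h[7] = 3(-243) = -729
Sum = (-1) + (-3) + (-9) + (-27) + (-81) + (-243) + (-729) = -1093

-1093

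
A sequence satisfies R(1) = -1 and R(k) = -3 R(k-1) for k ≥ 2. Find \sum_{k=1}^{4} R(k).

20

R(2) = -3(-1) = 3
R(3) = -3(3) = -9
R(4) = -3(-9) = 27
Sum = (-1) + 3 + (-9) + 27 = 20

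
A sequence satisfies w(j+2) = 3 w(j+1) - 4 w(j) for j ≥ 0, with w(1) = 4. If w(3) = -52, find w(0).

6

Let w(0) = z.
w(2) = 12 - 4z
w(3) = 20 - 12z
So 20 - 12z = -52, giving z = 6.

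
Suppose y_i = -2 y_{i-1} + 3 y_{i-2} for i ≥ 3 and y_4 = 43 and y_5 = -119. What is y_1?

1

Rearranging, y_{i-2} = (y_i + 2 y_{i-1}) / 3.
y_3 = (-119 + 2·43) / 3 = -33/3 = -11
y_2 = (43 + 2·(-11)) / 3 = 21/3 = 7
y_1 = (-11 + 2·7) / 3 = 3/3 = 1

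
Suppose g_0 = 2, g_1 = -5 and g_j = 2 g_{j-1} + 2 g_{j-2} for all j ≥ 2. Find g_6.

g_2 = 2*(-5) + 2*2 = -6
g_3 = 2*(-6) + 2*(-5) = -22
g_4 = 2*(-22) + 2*(-6) = -56
g_5 = 2*(-56) + 2*(-22) = -156
g_6 = 2*(-156) + 2*(-56) = -424

-424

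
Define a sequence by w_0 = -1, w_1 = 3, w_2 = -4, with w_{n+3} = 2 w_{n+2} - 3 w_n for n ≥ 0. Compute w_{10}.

w_3 = 2·(-4) - 3·(-1) = -5
w_4 = 2·(-5) - 3·3 = -19
w_5 = 2·(-19) - 3·(-4) = -26
w_6 = 2·(-26) - 3·(-5) = -37
w_7 = 2·(-37) - 3·(-19) = -17
w_8 = 2·(-17) - 3·(-26) = 44
w_9 = 2·44 - 3·(-37) = 199
w_{10} = 2·199 - 3·(-17) = 449

449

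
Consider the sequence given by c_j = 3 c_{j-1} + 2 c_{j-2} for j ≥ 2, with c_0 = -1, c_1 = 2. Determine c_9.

c_2 = 3·2 + 2·(-1) = 4
c_3 = 3·4 + 2·2 = 16
c_4 = 3·16 + 2·4 = 56
c_5 = 3·56 + 2·16 = 200
c_6 = 3·200 + 2·56 = 712
c_7 = 3·712 + 2·200 = 2536
c_8 = 3·2536 + 2·712 = 9032
c_9 = 3·9032 + 2·2536 = 32168

32168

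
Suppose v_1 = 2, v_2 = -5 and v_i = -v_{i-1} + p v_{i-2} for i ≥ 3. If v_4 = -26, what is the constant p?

3

v_3 = 5 + 2p
v_4 = -5 - 7p
So -5 - 7p = -26, giving p = 3.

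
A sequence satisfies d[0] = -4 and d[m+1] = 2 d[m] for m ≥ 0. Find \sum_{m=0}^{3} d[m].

-60

d[1] = 2(-4) = -8
d[2] = 2(-8) = -16
d[3] = 2(-16) = -32
Sum = (-4) + (-8) + (-16) + (-32) = -60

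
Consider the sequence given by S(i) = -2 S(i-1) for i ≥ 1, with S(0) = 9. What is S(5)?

-288

S(1) = -2*9 = -18
S(2) = -2*(-18) = 36
S(3) = -2*36 = -72
S(4) = -2*(-72) = 144
S(5) = -2*144 = -288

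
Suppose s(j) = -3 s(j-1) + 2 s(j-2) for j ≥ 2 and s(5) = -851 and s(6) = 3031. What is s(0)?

2

Rearranging, s(j-2) = (s(j) + 3 s(j-1)) / 2.
s(4) = (3031 + 3*(-851)) / 2 = 478/2 = 239
s(3) = (-851 + 3*239) / 2 = -134/2 = -67
s(2) = (239 + 3*(-67)) / 2 = 38/2 = 19
s(1) = (-67 + 3*19) / 2 = -10/2 = -5
s(0) = (19 + 3*(-5)) / 2 = 4/2 = 2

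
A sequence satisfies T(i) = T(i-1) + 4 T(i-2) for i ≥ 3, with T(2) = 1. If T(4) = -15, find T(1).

-5

Let T(1) = y.
T(3) = 1 + 4y
T(4) = 5 + 4y
So 5 + 4y = -15, giving y = -5.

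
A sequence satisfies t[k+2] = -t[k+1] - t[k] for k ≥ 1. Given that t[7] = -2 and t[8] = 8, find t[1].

-2

Rearranging, t[k-2] = -(t[k] + t[k-1]).
t[6] = -(8 + (-2)) = -6
t[5] = -(-2 + (-6)) = 8
t[4] = -(-6 + 8) = -2
t[3] = -(8 + (-2)) = -6
t[2] = -(-2 + (-6)) = 8
t[1] = -(-6 + 8) = -2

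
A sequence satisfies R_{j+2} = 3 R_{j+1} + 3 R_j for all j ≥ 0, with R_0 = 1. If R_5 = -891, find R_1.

Let R_1 = v.
R_2 = 3 + 3v
R_3 = 9 + 12v
R_4 = 36 + 45v
R_5 = 135 + 171v
So 135 + 171v = -891, giving v = -6.

-6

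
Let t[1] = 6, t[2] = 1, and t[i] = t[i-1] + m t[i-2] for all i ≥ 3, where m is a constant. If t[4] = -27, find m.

-4

t[3] = 1 + 6m
t[4] = 1 + 7m
So 1 + 7m = -27, giving m = -4.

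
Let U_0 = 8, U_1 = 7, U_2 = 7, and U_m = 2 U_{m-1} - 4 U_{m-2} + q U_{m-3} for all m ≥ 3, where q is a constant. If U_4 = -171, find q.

-5

U_3 = -14 + 8q
U_4 = -56 + 23q
So -56 + 23q = -171, giving q = -5.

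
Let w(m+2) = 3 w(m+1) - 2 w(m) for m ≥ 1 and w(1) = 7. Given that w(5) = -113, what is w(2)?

Let w(2) = z.
w(3) = -14 + 3z
w(4) = -42 + 7z
w(5) = -98 + 15z
So -98 + 15z = -113, giving z = -1.

-1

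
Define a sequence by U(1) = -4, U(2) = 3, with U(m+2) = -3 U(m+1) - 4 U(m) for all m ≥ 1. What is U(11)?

U(3) = -3*3 - 4*(-4) = 7
U(4) = -3*7 - 4*3 = -33
U(5) = -3*(-33) - 4*7 = 71
U(6) = -3*71 - 4*(-33) = -81
U(7) = -3*(-81) - 4*71 = -41
U(8) = -3*(-41) - 4*(-81) = 447
U(9) = -3*447 - 4*(-41) = -1177
U(10) = -3*(-1177) - 4*447 = 1743
U(11) = -3*1743 - 4*(-1177) = -521

-521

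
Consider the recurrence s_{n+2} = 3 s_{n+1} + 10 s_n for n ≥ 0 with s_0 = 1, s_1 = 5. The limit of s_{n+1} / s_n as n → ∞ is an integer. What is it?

The characteristic equation is r^2 - 3r - 10 = 0, which factors as (r - 5)(r + 2) = 0.
So the roots are 5 and -2. Since |5| > |-2| and the coefficient of 5^n is non-zero, the ratio tends to 5.

5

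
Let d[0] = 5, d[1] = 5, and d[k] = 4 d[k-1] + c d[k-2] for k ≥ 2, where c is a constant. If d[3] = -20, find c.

d[2] = 20 + 5c
d[3] = 80 + 25c
So 80 + 25c = -20, giving c = -4.

-4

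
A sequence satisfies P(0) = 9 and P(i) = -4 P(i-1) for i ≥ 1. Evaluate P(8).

589824

P(1) = -4·9 = -36
P(2) = -4·(-36) = 144
P(3) = -4·144 = -576
P(4) = -4·(-576) = 2304
P(5) = -4·2304 = -9216
P(6) = -4·(-9216) = 36864
P(7) = -4·36864 = -147456
P(8) = -4·(-147456) = 589824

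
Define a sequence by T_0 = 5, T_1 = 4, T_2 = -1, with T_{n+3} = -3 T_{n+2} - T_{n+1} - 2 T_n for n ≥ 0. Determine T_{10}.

T_3 = -3·(-1) - 4 - 2·5 = -11
T_4 = -3·(-11) - (-1) - 2·4 = 26
T_5 = -3·26 - (-11) - 2·(-1) = -65
T_6 = -3·(-65) - 26 - 2·(-11) = 191
T_7 = -3·191 - (-65) - 2·26 = -560
T_8 = -3·(-560) - 191 - 2·(-65) = 1619
T_9 = -3·1619 - (-560) - 2·191 = -4679
T_{10} = -3·(-4679) - 1619 - 2·(-560) = 13538

13538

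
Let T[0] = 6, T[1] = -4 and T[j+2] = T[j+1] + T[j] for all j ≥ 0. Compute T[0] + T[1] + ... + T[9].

-22

T[2] = (-4) + 6 = 2
T[3] = 2 + (-4) = -2
T[4] = (-2) + 2 = 0
T[5] = 0 + (-2) = -2
T[6] = (-2) + 0 = -2
T[7] = (-2) + (-2) = -4
T[8] = (-4) + (-2) = -6
T[9] = (-6) + (-4) = -10
Sum = 6 + (-4) + 2 + (-2) + 0 + (-2) + (-2) + (-4) + (-6) + (-10) = -22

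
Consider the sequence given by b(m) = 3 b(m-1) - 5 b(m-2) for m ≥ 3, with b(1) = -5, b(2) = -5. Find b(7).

-365

b(3) = 3*(-5) - 5*(-5) = 10
b(4) = 3*10 - 5*(-5) = 55
b(5) = 3*55 - 5*10 = 115
b(6) = 3*115 - 5*55 = 70
b(7) = 3*70 - 5*115 = -365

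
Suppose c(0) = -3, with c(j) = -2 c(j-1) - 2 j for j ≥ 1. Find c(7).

c(1) = -2·(-3) - 2 = 4
c(2) = -2·4 - 4 = -12
c(3) = -2·(-12) - 6 = 18
c(4) = -2·18 - 8 = -44
c(5) = -2·(-44) - 10 = 78
c(6) = -2·78 - 12 = -168
c(7) = -2·(-168) - 14 = 322

322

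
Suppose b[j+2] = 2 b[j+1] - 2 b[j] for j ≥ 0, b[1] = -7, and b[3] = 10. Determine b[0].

Let b[0] = x.
b[2] = -14 - 2x
b[3] = -14 - 4x
So -14 - 4x = 10, giving x = -6.

-6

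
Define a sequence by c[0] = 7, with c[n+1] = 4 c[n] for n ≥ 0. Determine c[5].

7168

c[1] = 4*7 = 28
c[2] = 4*28 = 112
c[3] = 4*112 = 448
c[4] = 4*448 = 1792
c[5] = 4*1792 = 7168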